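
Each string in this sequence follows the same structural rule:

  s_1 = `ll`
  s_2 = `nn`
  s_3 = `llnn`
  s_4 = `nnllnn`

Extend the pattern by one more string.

llnnnnllnn

Each term (from the third on) is the two preceding terms concatenated in order: term 3 = ll·nn = llnn.
Continuing: llnn · nnllnn gives term 5.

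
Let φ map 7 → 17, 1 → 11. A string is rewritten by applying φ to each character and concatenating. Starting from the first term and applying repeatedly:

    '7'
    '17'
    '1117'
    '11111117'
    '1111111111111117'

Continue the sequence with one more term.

11111111111111111111111111111117

φ(1111111111111117) expands symbol-by-symbol to 11 11 11 11 11 11 11 11 11 11 11 11 11 11 11 17; joining the 16 pieces gives the next term.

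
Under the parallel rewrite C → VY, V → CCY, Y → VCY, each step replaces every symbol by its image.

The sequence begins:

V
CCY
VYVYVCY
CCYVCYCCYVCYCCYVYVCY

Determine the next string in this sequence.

Replace each of the 20 characters of CCYVCYCCYVCYCCYVYVCY in place — VY VY VCY CCY VY VCY VY VY VCY CCY VY VCY VY VY VCY CCY VCY CCY VY VCY — and concatenate.

VYVYVCYCCYVYVCYVYVYVCYCCYVYVCYVYVYVCYCCYVCYCCYVYVCY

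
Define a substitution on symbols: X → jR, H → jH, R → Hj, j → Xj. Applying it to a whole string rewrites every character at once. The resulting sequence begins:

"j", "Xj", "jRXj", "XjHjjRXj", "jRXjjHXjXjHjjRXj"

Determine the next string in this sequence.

XjHjjRXjXjjHjRXjjRXjjHXjXjHjjRXj

Replace each of the 16 characters of jRXjjHXjXjHjjRXj in place — Xj Hj jR Xj Xj jH jR Xj jR Xj jH Xj Xj Hj jR Xj — and concatenate.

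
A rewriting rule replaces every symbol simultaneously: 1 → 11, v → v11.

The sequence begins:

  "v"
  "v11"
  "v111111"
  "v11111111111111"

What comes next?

v111111111111111111111111111111

φ(v11111111111111) expands symbol-by-symbol to v11 11 11 11 11 11 11 11 11 11 11 11 11 11 11; joining the 15 pieces gives the next term.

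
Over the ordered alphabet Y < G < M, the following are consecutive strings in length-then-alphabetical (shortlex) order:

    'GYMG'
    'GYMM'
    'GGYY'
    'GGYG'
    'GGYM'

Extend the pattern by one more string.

Treat GGYM as a base-3 numeral over the given alphabet and add one, carrying through any trailing M's.

GGGY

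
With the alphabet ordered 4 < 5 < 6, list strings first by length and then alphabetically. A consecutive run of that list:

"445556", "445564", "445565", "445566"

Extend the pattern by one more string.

The successor of 445566 increments the rightmost position that isn't already 6 and resets every position after it to 4.

445644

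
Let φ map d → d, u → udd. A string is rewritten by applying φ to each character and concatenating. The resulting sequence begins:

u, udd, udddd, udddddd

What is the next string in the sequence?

Rewriting each symbol of udddddd: u→udd, d→d, d→d, d→d, d→d, d→d, d→d, which concatenates to udd d d d d d d.

udddddddd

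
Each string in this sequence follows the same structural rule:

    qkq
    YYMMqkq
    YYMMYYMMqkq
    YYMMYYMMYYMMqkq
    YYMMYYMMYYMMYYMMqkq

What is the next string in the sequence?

Every step adds YYMM at the front: s(k+1) = YYMM·s(k).
Applying this once more to YYMMYYMMYYMMYYMMqkq:

YYMMYYMMYYMMYYMMYYMMqkq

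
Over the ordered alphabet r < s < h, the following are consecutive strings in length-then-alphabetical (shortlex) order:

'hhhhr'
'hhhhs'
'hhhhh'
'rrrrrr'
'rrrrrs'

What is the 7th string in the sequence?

rrrrsr

Stepping forward 2 times from rrrrrs: rrrrrs → rrrrrh, then the target.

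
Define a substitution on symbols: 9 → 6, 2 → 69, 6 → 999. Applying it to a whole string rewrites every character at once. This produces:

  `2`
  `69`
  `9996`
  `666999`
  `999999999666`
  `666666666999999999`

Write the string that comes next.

φ(666666666999999999) expands symbol-by-symbol to 999 999 999 999 999 999 999 999 999 6 6 6 6 6 6 6 6 6; joining the 18 pieces gives the next term.

999999999999999999999999999666666666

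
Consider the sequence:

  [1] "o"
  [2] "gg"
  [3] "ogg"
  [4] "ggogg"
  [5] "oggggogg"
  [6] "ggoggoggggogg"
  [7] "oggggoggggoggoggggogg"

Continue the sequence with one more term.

ggoggoggggoggoggggoggggoggoggggogg

Each term (from the third on) is the two preceding terms concatenated in order: term 3 = o·gg = ogg.
Continuing: ggoggoggggogg · oggggoggggoggoggggogg gives term 8.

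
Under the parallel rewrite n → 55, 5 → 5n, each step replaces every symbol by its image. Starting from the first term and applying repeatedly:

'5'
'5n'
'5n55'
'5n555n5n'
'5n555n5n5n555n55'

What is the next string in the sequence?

Rewriting the 16 symbols of 5n555n5n5n555n55 one by one yields 5n 55 5n 5n 5n 55 5n 55 5n 55 5n 5n 5n 55 5n 5n; concatenated:

5n555n5n5n555n555n555n5n5n555n5n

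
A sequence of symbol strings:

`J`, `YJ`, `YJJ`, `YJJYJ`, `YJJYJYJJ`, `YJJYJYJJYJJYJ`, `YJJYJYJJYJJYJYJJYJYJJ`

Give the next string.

YJJYJYJJYJJYJYJJYJYJJYJJYJYJJYJJYJ

From term 3 onward, concatenate the last term with the second-to-last: YJ·J = YJJ, YJJ·YJ = YJJYJ, …
Continuing: YJJYJYJJYJJYJYJJYJYJJ · YJJYJYJJYJJYJ gives term 8.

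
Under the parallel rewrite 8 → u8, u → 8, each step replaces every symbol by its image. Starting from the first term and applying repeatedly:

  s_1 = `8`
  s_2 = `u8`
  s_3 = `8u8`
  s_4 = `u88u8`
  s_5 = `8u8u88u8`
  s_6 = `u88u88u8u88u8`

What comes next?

Rewriting the 13 symbols of u88u88u8u88u8 one by one yields 8 u8 u8 8 u8 u8 8 u8 8 u8 u8 8 u8; concatenated:

8u8u88u8u88u88u8u88u8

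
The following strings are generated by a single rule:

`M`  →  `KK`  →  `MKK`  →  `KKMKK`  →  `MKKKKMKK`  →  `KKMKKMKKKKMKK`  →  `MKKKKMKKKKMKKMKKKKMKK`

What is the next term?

This is a Fibonacci-style word recurrence s(k) = s(k−2)·s(k−1): e.g. M·KK = MKK.
Continuing: KKMKKMKKKKMKK · MKKKKMKKKKMKKMKKKKMKK gives term 8.

KKMKKMKKKKMKKMKKKKMKKKKMKKMKKKKMKK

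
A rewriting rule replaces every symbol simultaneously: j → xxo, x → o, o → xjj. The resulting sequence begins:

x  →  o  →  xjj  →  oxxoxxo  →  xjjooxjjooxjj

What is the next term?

Applying the rule to each of the 13 symbols of xjjooxjjooxjj gives the pieces o xxo xxo xjj xjj o xxo xxo xjj xjj o xxo xxo, which concatenate to the answer.

oxxoxxoxjjxjjoxxoxxoxjjxjjoxxoxxo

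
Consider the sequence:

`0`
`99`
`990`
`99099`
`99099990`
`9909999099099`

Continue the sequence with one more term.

Each term (from the third on) is the previous term followed by the one before it: term 3 = 99·0 = 990.
Continuing: 9909999099099 · 99099990 gives term 7.

990999909909999099990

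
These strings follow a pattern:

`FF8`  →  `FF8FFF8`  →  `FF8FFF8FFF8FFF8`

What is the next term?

Every step duplicates the string with 'F' between the halves.
Doubling FF8FFF8FFF8FFF8 with 'F' between the halves:

FF8FFF8FFF8FFF8FFF8FFF8FFF8FFF8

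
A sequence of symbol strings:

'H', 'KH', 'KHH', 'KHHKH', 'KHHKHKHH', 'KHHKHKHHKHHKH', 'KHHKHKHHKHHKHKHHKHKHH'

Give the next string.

From term 3 onward, concatenate the last term with the second-to-last: KH·H = KHH, KHH·KH = KHHKH, …
So term 8 is KHHKHKHHKHHKHKHHKHKHH·KHHKHKHHKHHKH.

KHHKHKHHKHHKHKHHKHKHHKHHKHKHHKHHKH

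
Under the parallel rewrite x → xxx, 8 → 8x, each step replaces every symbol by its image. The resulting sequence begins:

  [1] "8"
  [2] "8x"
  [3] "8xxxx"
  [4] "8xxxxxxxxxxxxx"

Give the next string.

φ(8xxxxxxxxxxxxx) expands symbol-by-symbol to 8x xxx xxx xxx xxx xxx xxx xxx xxx xxx xxx xxx xxx xxx; joining the 14 pieces gives the next term.

8xxxxxxxxxxxxxxxxxxxxxxxxxxxxxxxxxxxxxxxx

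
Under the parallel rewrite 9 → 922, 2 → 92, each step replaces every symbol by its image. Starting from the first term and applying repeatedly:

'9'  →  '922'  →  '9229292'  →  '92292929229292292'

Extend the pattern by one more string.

92292929229292292922929292292922929292292

φ(92292929229292292) expands symbol-by-symbol to 922 92 92 922 92 922 92 922 92 92 922 92 922 92 92 922 92; joining the 17 pieces gives the next term.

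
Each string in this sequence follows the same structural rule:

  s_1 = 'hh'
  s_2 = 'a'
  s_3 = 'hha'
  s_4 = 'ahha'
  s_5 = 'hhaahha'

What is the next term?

ahhahhaahha

This is a Fibonacci-style word recurrence s(k) = s(k−2)·s(k−1): e.g. hh·a = hha.
So term 6 is ahha·hhaahha.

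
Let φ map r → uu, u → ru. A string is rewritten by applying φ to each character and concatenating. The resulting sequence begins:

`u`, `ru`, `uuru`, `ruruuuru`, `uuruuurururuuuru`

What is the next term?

ruruuurururuuuruuuruuurururuuuru

Applying the rule to each of the 16 symbols of uuruuurururuuuru gives the pieces ru ru uu ru ru ru uu ru uu ru uu ru ru ru uu ru, which concatenate to the answer.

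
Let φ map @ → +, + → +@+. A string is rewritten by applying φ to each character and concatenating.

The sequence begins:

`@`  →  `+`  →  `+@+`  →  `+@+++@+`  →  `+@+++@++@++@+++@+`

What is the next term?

+@+++@++@++@+++@++@+++@++@+++@++@++@+++@+

Applying the rule to each of the 17 symbols of +@+++@++@++@+++@+ gives the pieces +@+ + +@+ +@+ +@+ + +@+ +@+ + +@+ +@+ + +@+ +@+ +@+ + +@+, which concatenate to the answer.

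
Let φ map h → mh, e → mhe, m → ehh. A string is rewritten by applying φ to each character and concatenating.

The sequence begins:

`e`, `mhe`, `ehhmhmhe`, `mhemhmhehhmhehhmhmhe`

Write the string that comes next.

φ(mhemhmhehhmhehhmhmhe) expands symbol-by-symbol to ehh mh mhe ehh mh ehh mh mhe mh mh ehh mh mhe mh mh ehh mh ehh mh mhe; joining the 20 pieces gives the next term.

ehhmhmheehhmhehhmhmhemhmhehhmhmhemhmhehhmhehhmhmhe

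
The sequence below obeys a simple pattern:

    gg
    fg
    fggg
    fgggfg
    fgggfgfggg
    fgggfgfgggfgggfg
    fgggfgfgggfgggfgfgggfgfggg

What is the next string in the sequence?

This is a Fibonacci-style word recurrence s(k) = s(k−1)·s(k−2): e.g. fg·gg = fggg.
The next term joins fgggfgfgggfgggfgfgggfgfggg and fgggfgfgggfgggfg.

fgggfgfgggfgggfgfgggfgfgggfgggfgfgggfgggfg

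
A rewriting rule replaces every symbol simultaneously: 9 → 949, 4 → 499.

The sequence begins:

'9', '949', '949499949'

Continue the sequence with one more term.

949499949499949949949499949

Rewriting each symbol of 949499949: 9→949, 4→499, 9→949, 4→499, 9→949, 9→949, 9→949, 4→499, 9→949, which concatenates to 949 499 949 499 949 949 949 499 949.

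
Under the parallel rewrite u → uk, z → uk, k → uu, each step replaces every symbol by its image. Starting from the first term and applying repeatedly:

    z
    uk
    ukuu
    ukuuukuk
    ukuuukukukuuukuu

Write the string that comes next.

φ(ukuuukukukuuukuu) expands symbol-by-symbol to uk uu uk uk uk uu uk uu uk uu uk uk uk uu uk uk; joining the 16 pieces gives the next term.

ukuuukukukuuukuuukuuukukukuuukuk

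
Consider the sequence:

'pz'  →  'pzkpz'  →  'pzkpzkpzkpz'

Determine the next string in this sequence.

pzkpzkpzkpzkpzkpzkpzkpz

Every step duplicates the string with 'k' between the halves.
One more doubling of pzkpzkpzkpz gives the answer.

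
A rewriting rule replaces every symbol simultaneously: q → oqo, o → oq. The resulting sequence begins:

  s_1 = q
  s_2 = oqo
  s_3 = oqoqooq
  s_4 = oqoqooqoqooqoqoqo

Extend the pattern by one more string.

Rewriting the 17 symbols of oqoqooqoqooqoqoqo one by one yields oq oqo oq oqo oq oq oqo oq oqo oq oq oqo oq oqo oq oqo oq; concatenated:

oqoqooqoqooqoqoqooqoqooqoqoqooqoqooqoqooq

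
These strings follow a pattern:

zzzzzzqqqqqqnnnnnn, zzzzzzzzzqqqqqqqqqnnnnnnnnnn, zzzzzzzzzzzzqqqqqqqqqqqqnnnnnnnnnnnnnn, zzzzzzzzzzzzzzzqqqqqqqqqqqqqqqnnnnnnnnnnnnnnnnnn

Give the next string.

Each string has the form z^{3n} q^{3n} n^{4n-2}, where the shown terms are n = 2, 3, 4, 5.
Setting n = 6 gives 18, 18, 22 characters in each block.

zzzzzzzzzzzzzzzzzzqqqqqqqqqqqqqqqqqqnnnnnnnnnnnnnnnnnnnnnn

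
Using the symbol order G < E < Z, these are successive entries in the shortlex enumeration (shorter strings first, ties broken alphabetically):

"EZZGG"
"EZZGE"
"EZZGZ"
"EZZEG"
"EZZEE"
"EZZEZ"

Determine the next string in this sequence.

The successor of EZZEZ increments the rightmost position that isn't already Z and resets every position after it to G.

EZZZG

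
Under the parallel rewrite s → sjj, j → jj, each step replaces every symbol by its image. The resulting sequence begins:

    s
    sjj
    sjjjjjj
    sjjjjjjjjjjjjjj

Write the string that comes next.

sjjjjjjjjjjjjjjjjjjjjjjjjjjjjjj

Replace each of the 15 characters of sjjjjjjjjjjjjjj in place — sjj jj jj jj jj jj jj jj jj jj jj jj jj jj jj — and concatenate.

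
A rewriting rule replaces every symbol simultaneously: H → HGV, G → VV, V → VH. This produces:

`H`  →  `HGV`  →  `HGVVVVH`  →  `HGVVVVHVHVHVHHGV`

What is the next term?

Replace each of the 16 characters of HGVVVVHVHVHVHHGV in place — HGV VV VH VH VH VH HGV VH HGV VH HGV VH HGV HGV VV VH — and concatenate.

HGVVVVHVHVHVHHGVVHHGVVHHGVVHHGVHGVVVVH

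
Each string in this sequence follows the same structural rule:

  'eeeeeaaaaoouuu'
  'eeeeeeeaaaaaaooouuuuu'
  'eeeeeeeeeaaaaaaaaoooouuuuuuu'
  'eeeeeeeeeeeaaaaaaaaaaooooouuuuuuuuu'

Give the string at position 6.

Each string has the form e^{2n+1} a^{2n} o^{n} u^{2n-1}, where the shown terms are n = 2, 3, 4, 5.
At n = 7 the blocks have lengths 15, 14, 7, 13.

eeeeeeeeeeeeeeeaaaaaaaaaaaaaaooooooouuuuuuuuuuuuu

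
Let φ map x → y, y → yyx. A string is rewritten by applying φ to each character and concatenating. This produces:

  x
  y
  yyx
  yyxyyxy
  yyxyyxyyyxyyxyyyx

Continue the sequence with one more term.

Applying the rule to each of the 17 symbols of yyxyyxyyyxyyxyyyx gives the pieces yyx yyx y yyx yyx y yyx yyx yyx y yyx yyx y yyx yyx yyx y, which concatenate to the answer.

yyxyyxyyyxyyxyyyxyyxyyxyyyxyyxyyyxyyxyyxy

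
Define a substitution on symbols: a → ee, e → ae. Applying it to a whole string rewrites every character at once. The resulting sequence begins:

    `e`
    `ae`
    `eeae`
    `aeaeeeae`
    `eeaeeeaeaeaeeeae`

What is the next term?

aeaeeeaeaeaeeeaeeeaeeeaeaeaeeeae

Applying the rule to each of the 16 symbols of eeaeeeaeaeaeeeae gives the pieces ae ae ee ae ae ae ee ae ee ae ee ae ae ae ee ae, which concatenate to the answer.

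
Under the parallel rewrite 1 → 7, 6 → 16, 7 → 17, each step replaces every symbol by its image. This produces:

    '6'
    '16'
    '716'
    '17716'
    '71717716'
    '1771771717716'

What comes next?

717177171771771717716

Applying the rule to each of the 13 symbols of 1771771717716 gives the pieces 7 17 17 7 17 17 7 17 7 17 17 7 16, which concatenate to the answer.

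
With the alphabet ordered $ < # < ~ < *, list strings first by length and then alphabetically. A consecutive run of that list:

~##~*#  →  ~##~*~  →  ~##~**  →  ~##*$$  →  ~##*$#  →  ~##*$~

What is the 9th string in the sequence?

~##*##

Stepping forward 3 times from ~##*$~: ~##*$~ → ~##*$* → ~##*#$, then the target.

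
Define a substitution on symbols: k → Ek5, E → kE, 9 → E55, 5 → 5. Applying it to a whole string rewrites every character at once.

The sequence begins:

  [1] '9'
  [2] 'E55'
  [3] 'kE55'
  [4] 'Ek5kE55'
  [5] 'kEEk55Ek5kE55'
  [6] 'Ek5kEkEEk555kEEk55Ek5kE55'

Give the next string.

kEEk55Ek5kEEk5kEkEEk5555Ek5kEkEEk555kEEk55Ek5kE55

Replace each of the 25 characters of Ek5kEkEEk555kEEk55Ek5kE55 in place — kE Ek5 5 Ek5 kE Ek5 kE kE Ek5 5 5 5 Ek5 kE kE Ek5 5 5 kE Ek5 5 Ek5 kE 5 5 — and concatenate.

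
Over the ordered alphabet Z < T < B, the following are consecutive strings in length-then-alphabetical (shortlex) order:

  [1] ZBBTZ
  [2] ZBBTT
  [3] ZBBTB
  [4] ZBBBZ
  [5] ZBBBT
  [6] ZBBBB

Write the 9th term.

TZZZB

Advancing 3 positions from ZBBBB through ZBBBB → TZZZZ → TZZZT reaches term 9.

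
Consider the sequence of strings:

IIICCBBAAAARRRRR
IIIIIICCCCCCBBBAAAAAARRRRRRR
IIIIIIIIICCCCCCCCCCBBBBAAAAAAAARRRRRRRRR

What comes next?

Reading off run lengths: I runs 3, 6, 9; C runs 2, 6, 10; B runs 2, 3, 4; A runs 4, 6, 8; R runs 5, 7, 9 — each is linear in n (n = 1, 2, …).
At n = 4 the blocks have lengths 12, 14, 5, 10, 11.

IIIIIIIIIIIICCCCCCCCCCCCCCBBBBBAAAAAAAAAARRRRRRRRRRR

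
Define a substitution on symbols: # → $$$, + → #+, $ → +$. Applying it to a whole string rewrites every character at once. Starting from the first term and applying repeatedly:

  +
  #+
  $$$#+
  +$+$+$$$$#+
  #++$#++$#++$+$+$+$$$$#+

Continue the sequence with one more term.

Rewriting the 23 symbols of #++$#++$#++$+$+$+$$$$#+ one by one yields $$$ #+ #+ +$ $$$ #+ #+ +$ $$$ #+ #+ +$ #+ +$ #+ +$ #+ +$ +$ +$ +$ $$$ #+; concatenated:

$$$#+#++$$$$#+#++$$$$#+#++$#++$#++$#++$+$+$+$$$$#+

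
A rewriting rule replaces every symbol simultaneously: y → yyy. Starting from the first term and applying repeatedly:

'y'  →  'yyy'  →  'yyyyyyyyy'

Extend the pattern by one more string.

Apply φ to yyyyyyyyy symbol by symbol: y→yyy, y→yyy, y→yyy, y→yyy, y→yyy, y→yyy, y→yyy, y→yyy, y→yyy; joined: yyy yyy yyy yyy yyy yyy yyy yyy yyy.

yyyyyyyyyyyyyyyyyyyyyyyyyyy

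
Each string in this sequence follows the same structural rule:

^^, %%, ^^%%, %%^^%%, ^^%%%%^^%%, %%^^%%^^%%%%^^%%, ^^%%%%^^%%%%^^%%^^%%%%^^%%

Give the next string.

%%^^%%^^%%%%^^%%^^%%%%^^%%%%^^%%^^%%%%^^%%

From term 3 onward, concatenate the second-to-last term with the last: ^^·%% = ^^%%, %%·^^%% = %%^^%%, …
Continuing: %%^^%%^^%%%%^^%% · ^^%%%%^^%%%%^^%%^^%%%%^^%% gives term 8.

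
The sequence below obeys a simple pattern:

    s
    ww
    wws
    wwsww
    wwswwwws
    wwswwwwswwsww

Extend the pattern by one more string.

wwswwwwswwswwwwswwwws

From term 3 onward, concatenate the last term with the second-to-last: ww·s = wws, wws·ww = wwsww, …
The next term joins wwswwwwswwsww and wwswwwws.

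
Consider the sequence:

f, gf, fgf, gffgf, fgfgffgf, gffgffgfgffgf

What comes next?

From term 3 onward, concatenate the second-to-last term with the last: f·gf = fgf, gf·fgf = gffgf, …
Continuing: fgfgffgf · gffgffgfgffgf gives term 7.

fgfgffgfgffgffgfgffgf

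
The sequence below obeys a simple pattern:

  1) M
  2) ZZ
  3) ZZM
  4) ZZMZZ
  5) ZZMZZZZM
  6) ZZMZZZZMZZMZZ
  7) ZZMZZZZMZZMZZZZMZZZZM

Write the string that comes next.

ZZMZZZZMZZMZZZZMZZZZMZZMZZZZMZZMZZ

Each term (from the third on) is the previous term followed by the one before it: term 3 = ZZ·M = ZZM.
Continuing: ZZMZZZZMZZMZZZZMZZZZM · ZZMZZZZMZZMZZ gives term 8.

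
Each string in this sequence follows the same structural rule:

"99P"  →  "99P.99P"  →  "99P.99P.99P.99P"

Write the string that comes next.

99P.99P.99P.99P.99P.99P.99P.99P

s(k+1) = s(k)·.·s(k) — each term doubles the last with '.' between the halves.
So the next term is two copies of 99P.99P.99P.99P with '.' between the halves.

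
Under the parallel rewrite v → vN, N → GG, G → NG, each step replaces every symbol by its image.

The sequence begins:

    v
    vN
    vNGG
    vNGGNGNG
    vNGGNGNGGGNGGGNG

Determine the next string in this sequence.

Applying the rule to each of the 16 symbols of vNGGNGNGGGNGGGNG gives the pieces vN GG NG NG GG NG GG NG NG NG GG NG NG NG GG NG, which concatenate to the answer.

vNGGNGNGGGNGGGNGNGNGGGNGNGNGGGNG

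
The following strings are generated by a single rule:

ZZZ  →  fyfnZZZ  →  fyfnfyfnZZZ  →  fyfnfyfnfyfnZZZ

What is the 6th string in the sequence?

fyfnfyfnfyfnfyfnfyfnZZZ

Each term is the previous one with fyfn prepended.
From fyfnfyfnfyfnZZZ, 2 further steps: fyfnfyfnfyfnZZZ → fyfnfyfnfyfnfyfnZZZ → (answer).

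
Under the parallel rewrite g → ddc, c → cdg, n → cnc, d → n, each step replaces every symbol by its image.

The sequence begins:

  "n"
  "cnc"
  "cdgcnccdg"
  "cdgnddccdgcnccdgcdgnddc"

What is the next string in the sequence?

cdgnddccncnncdgcdgnddccdgcnccdgcdgnddccdgnddccncnncdg

Applying the rule to each of the 23 symbols of cdgnddccdgcnccdgcdgnddc gives the pieces cdg n ddc cnc n n cdg cdg n ddc cdg cnc cdg cdg n ddc cdg n ddc cnc n n cdg, which concatenate to the answer.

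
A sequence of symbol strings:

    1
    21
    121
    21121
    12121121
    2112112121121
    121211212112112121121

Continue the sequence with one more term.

Each term (from the third on) is the two preceding terms concatenated in order: term 3 = 1·21 = 121.
Continuing: 2112112121121 · 121211212112112121121 gives term 8.

2112112121121121211212112112121121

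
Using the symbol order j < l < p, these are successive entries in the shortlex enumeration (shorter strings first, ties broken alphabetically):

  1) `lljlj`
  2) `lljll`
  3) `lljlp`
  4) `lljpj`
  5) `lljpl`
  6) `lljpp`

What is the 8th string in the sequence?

llljl

Advancing 2 positions from lljpp through lljpp → llljj reaches term 8.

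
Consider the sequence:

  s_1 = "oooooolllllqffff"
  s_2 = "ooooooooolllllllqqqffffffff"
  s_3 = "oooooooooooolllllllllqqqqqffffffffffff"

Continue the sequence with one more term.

ooooooooooooooolllllllllllqqqqqqqffffffffffffffff

The n-th term is 3n+3 o's then 2n+3 l's then 2n-1 q's then 4n f's (n = 1, 2, …).
Setting n = 4 gives 15, 11, 7, 16 characters in each block.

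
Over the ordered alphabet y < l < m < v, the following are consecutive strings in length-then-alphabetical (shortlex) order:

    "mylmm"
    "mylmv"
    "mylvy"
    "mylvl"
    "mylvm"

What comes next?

The successor of mylvm increments the rightmost position that isn't already v and resets every position after it to y.

mylvv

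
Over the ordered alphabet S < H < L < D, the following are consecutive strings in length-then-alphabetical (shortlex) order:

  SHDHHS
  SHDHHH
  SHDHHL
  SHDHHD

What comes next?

SHDHLS

Treat SHDHHD as a base-4 numeral over the given alphabet and add one, carrying through any trailing D's.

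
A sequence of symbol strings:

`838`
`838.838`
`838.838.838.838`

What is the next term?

838.838.838.838.838.838.838.838

s(k+1) = s(k)·.·s(k) — each term doubles the last with '.' between the halves.
One more doubling of 838.838.838.838 gives the answer.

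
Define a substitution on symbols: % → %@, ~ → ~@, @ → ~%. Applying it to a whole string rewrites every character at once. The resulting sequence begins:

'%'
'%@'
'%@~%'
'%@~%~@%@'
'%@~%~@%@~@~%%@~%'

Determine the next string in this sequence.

Replace each of the 16 characters of %@~%~@%@~@~%%@~% in place — %@ ~% ~@ %@ ~@ ~% %@ ~% ~@ ~% ~@ %@ %@ ~% ~@ %@ — and concatenate.

%@~%~@%@~@~%%@~%~@~%~@%@%@~%~@%@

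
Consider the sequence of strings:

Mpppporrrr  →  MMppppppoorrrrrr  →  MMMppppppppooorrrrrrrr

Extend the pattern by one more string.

MMMMppppppppppoooorrrrrrrrrr

Reading off run lengths: M runs 1, 2, 3; p runs 4, 6, 8; o runs 1, 2, 3; r runs 4, 6, 8 — each is linear in n (n = 1, 2, …).
For the next term, n = 4, so the run lengths are 4, 10, 4, 10.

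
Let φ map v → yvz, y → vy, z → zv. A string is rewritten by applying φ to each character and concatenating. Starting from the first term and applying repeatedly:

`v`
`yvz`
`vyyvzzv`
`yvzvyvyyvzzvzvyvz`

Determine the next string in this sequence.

Rewriting the 17 symbols of yvzvyvyyvzzvzvyvz one by one yields vy yvz zv yvz vy yvz vy vy yvz zv zv yvz zv yvz vy yvz zv; concatenated:

vyyvzzvyvzvyyvzvyvyyvzzvzvyvzzvyvzvyyvzzv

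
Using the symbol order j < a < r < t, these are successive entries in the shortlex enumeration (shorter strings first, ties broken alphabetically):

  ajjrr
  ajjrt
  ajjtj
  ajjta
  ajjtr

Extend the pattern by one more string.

Find the rightmost character of ajjtr below t, bump it to the next letter, and reset everything to its right to j.

ajjtt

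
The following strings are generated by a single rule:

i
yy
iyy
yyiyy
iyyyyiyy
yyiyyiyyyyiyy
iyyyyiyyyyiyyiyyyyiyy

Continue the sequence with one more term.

This is a Fibonacci-style word recurrence s(k) = s(k−2)·s(k−1): e.g. i·yy = iyy.
So term 8 is yyiyyiyyyyiyy·iyyyyiyyyyiyyiyyyyiyy.

yyiyyiyyyyiyyiyyyyiyyyyiyyiyyyyiyy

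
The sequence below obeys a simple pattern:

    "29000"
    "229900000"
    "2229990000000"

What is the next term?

22229999000000000

The n-th term is n 2's then n 9's then 2n+1 0's (n = 1, 2, …).
For the next term, n = 4, so the run lengths are 4, 4, 9.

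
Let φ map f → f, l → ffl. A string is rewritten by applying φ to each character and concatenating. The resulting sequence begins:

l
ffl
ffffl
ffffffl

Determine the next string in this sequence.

Apply φ to ffffffl symbol by symbol: f→f, f→f, f→f, f→f, f→f, f→f, l→ffl; joined: f f f f f f ffl.

ffffffffl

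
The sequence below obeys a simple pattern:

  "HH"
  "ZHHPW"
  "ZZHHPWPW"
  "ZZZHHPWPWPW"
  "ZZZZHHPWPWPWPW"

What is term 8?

s(k+1) = Z·s(k)·PW, so each term gains Z as a prefix and PW as a suffix.
From ZZZZHHPWPWPWPW, 3 further steps: ZZZZHHPWPWPWPW → ZZZZZHHPWPWPWPWPW → ZZZZZZHHPWPWPWPWPWPW → (answer).

ZZZZZZZHHPWPWPWPWPWPWPW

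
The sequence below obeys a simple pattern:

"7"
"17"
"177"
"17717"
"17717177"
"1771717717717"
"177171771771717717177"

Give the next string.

From term 3 onward, concatenate the last term with the second-to-last: 17·7 = 177, 177·17 = 17717, …
Continuing: 177171771771717717177 · 1771717717717 gives term 8.

1771717717717177171771771717717717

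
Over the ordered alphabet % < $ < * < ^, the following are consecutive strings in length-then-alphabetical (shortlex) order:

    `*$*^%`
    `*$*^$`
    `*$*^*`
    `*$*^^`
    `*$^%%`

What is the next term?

*$^%$

Find the rightmost character of *$^%% below ^, bump it to the next letter, and reset everything to its right to %.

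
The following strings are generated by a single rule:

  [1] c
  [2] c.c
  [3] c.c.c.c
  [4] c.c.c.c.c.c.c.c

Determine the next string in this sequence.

s(k+1) = s(k)·.·s(k) — each term doubles the last with '.' between the halves.
Doubling c.c.c.c.c.c.c.c with '.' between the halves:

c.c.c.c.c.c.c.c.c.c.c.c.c.c.c.c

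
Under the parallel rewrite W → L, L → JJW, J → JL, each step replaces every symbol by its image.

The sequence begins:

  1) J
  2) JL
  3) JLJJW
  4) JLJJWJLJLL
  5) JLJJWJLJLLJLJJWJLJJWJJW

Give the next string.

φ(JLJJWJLJLLJLJJWJLJJWJJW) expands symbol-by-symbol to JL JJW JL JL L JL JJW JL JJW JJW JL JJW JL JL L JL JJW JL JL L JL JL L; joining the 23 pieces gives the next term.

JLJJWJLJLLJLJJWJLJJWJJWJLJJWJLJLLJLJJWJLJLLJLJLL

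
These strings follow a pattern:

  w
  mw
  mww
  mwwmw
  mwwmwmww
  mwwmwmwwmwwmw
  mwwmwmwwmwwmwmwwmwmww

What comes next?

mwwmwmwwmwwmwmwwmwmwwmwwmwmwwmwwmw

Each term (from the third on) is the previous term followed by the one before it: term 3 = mw·w = mww.
So term 8 is mwwmwmwwmwwmwmwwmwmww·mwwmwmwwmwwmw.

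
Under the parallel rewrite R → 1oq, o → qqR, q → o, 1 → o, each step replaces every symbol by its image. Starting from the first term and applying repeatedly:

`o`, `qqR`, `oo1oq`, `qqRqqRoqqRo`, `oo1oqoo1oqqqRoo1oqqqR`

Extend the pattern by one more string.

Rewriting the 21 symbols of oo1oqoo1oqqqRoo1oqqqR one by one yields qqR qqR o qqR o qqR qqR o qqR o o o 1oq qqR qqR o qqR o o o 1oq; concatenated:

qqRqqRoqqRoqqRqqRoqqRooo1oqqqRqqRoqqRooo1oq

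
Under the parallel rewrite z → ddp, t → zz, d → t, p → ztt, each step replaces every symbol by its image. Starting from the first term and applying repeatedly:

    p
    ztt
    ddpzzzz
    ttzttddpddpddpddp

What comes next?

Applying the rule to each of the 17 symbols of ttzttddpddpddpddp gives the pieces zz zz ddp zz zz t t ztt t t ztt t t ztt t t ztt, which concatenate to the answer.

zzzzddpzzzzttzttttzttttzttttztt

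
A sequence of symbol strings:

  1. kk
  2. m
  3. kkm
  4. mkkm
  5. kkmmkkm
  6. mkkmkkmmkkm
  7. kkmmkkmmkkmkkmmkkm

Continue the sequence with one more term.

mkkmkkmmkkmkkmmkkmmkkmkkmmkkm

From term 3 onward, concatenate the second-to-last term with the last: kk·m = kkm, m·kkm = mkkm, …
Continuing: mkkmkkmmkkm · kkmmkkmmkkmkkmmkkm gives term 8.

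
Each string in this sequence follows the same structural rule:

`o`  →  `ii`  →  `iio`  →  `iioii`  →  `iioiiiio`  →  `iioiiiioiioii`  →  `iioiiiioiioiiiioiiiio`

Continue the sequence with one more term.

This is a Fibonacci-style word recurrence s(k) = s(k−1)·s(k−2): e.g. ii·o = iio.
Continuing: iioiiiioiioiiiioiiiio · iioiiiioiioii gives term 8.

iioiiiioiioiiiioiiiioiioiiiioiioii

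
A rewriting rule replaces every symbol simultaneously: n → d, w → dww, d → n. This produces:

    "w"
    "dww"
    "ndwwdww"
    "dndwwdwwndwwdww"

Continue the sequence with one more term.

ndndwwdwwndwwdwwdndwwdwwndwwdww

Applying the rule to each of the 15 symbols of dndwwdwwndwwdww gives the pieces n d n dww dww n dww dww d n dww dww n dww dww, which concatenate to the answer.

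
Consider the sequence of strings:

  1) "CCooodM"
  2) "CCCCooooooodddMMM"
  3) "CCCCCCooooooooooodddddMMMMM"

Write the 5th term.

CCCCCCCCCCooooooooooooooooooodddddddddMMMMMMMMM

Reading off run lengths: C runs 2, 4, 6; o runs 3, 7, 11; d runs 1, 3, 5; M runs 1, 3, 5 — each is linear in n (n = 1, 2, …).
At n = 5 the blocks have lengths 10, 19, 9, 9.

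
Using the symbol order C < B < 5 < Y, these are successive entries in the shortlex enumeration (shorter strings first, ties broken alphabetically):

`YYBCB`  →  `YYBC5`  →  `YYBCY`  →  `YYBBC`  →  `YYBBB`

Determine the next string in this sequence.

YYBB5

Treat YYBBB as a base-4 numeral over the given alphabet and add one, carrying through any trailing Y's.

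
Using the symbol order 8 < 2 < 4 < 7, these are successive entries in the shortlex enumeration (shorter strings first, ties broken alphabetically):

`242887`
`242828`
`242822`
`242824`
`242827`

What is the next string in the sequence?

The successor of 242827 increments the rightmost position that isn't already 7 and resets every position after it to 8.

242848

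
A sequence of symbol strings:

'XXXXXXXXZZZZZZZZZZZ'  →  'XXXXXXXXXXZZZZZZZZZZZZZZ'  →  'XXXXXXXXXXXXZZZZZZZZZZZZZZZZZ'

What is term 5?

The n-th term is 2n+2 X's then 3n+2 Z's, where the shown terms are n = 3, 4, 5.
Setting n = 7 gives 16, 23 characters in each block.

XXXXXXXXXXXXXXXXZZZZZZZZZZZZZZZZZZZZZZZ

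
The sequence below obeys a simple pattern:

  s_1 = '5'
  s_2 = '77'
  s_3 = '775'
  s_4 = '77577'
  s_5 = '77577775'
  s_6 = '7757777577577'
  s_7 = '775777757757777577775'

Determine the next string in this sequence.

Each term (from the third on) is the previous term followed by the one before it: term 3 = 77·5 = 775.
So term 8 is 775777757757777577775·7757777577577.

7757777577577775777757757777577577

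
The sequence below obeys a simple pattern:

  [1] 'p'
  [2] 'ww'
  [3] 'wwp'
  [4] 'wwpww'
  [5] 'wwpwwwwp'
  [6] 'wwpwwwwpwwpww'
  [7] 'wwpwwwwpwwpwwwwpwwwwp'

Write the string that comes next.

This is a Fibonacci-style word recurrence s(k) = s(k−1)·s(k−2): e.g. ww·p = wwp.
Continuing: wwpwwwwpwwpwwwwpwwwwp · wwpwwwwpwwpww gives term 8.

wwpwwwwpwwpwwwwpwwwwpwwpwwwwpwwpww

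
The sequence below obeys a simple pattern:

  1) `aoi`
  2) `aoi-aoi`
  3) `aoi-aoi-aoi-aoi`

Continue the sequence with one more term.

Every step duplicates the string with '-' between the halves.
Doubling aoi-aoi-aoi-aoi with '-' between the halves:

aoi-aoi-aoi-aoi-aoi-aoi-aoi-aoi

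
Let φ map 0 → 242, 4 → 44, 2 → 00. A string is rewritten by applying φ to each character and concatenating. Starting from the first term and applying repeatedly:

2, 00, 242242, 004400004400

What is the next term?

Rewriting each symbol of 004400004400: 0→242, 0→242, 4→44, 4→44, 0→242, 0→242, 0→242, 0→242, 4→44, 4→44, 0→242, 0→242, which concatenates to 242 242 44 44 242 242 242 242 44 44 242 242.

24224244442422422422424444242242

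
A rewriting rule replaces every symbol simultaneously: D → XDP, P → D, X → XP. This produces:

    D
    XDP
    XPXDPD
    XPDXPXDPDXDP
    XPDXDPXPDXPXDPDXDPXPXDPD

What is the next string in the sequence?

Rewriting the 24 symbols of XPDXDPXPDXPXDPDXDPXPXDPD one by one yields XP D XDP XP XDP D XP D XDP XP D XP XDP D XDP XP XDP D XP D XP XDP D XDP; concatenated:

XPDXDPXPXDPDXPDXDPXPDXPXDPDXDPXPXDPDXPDXPXDPDXDP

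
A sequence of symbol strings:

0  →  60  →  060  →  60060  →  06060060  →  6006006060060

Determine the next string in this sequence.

Each term (from the third on) is the two preceding terms concatenated in order: term 3 = 0·60 = 060.
So term 7 is 06060060·6006006060060.

060600606006006060060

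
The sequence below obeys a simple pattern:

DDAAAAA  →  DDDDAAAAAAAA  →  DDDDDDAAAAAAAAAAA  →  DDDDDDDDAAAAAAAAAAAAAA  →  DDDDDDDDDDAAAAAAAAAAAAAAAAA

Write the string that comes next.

DDDDDDDDDDDDAAAAAAAAAAAAAAAAAAAA

The n-th term is 2n D's then 3n+2 A's (n = 1, 2, …).
At n = 6 the blocks have lengths 12, 20.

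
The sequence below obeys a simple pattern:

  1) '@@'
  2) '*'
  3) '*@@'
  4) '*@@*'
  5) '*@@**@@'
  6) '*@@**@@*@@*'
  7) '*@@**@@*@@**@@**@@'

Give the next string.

Each term (from the third on) is the previous term followed by the one before it: term 3 = *·@@ = *@@.
So term 8 is *@@**@@*@@**@@**@@·*@@**@@*@@*.

*@@**@@*@@**@@**@@*@@**@@*@@*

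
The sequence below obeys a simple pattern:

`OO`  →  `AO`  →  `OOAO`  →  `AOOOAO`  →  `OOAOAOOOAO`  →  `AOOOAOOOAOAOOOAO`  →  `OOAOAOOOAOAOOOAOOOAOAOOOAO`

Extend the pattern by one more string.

AOOOAOOOAOAOOOAOOOAOAOOOAOAOOOAOOOAOAOOOAO

From term 3 onward, concatenate the second-to-last term with the last: OO·AO = OOAO, AO·OOAO = AOOOAO, …
So term 8 is AOOOAOOOAOAOOOAO·OOAOAOOOAOAOOOAOOOAOAOOOAO.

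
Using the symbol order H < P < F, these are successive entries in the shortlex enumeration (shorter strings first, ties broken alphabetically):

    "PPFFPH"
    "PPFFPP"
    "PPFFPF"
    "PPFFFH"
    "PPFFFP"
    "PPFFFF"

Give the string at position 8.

Stepping forward 2 times from PPFFFF: PPFFFF → PFHHHH, then the target.

PFHHHP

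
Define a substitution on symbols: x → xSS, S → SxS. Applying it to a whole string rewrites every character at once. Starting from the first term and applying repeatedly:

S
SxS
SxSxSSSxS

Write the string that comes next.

SxSxSSSxSxSSSxSSxSSxSxSSSxS

Expanding SxSxSSSxS: S→SxS, x→xSS, S→SxS, x→xSS, S→SxS, S→SxS, S→SxS, x→xSS, S→SxS. Concatenated: SxS xSS SxS xSS SxS SxS SxS xSS SxS.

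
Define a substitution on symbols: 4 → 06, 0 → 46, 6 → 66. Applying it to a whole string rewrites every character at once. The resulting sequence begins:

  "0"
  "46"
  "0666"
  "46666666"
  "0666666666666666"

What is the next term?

Rewriting the 16 symbols of 0666666666666666 one by one yields 46 66 66 66 66 66 66 66 66 66 66 66 66 66 66 66; concatenated:

46666666666666666666666666666666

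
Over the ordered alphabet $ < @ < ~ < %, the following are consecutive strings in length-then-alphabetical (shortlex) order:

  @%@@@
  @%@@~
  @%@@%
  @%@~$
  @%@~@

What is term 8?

@%@%$

Advancing 3 positions from @%@~@ through @%@~@ → @%@~~ → @%@~% reaches term 8.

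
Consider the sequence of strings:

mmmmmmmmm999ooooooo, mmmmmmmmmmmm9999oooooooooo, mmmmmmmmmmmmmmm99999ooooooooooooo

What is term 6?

mmmmmmmmmmmmmmmmmmmmmmmm99999999oooooooooooooooooooooo

The n-th term is 3n m's then n 9's then 3n-2 o's, where the shown terms are n = 3, 4, 5.
For term 6, n = 8, so the run lengths are 24, 8, 22.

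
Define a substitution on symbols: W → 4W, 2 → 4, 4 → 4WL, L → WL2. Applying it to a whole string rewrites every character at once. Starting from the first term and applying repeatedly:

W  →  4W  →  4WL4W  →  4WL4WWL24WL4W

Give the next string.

Replace each of the 13 characters of 4WL4WWL24WL4W in place — 4WL 4W WL2 4WL 4W 4W WL2 4 4WL 4W WL2 4WL 4W — and concatenate.

4WL4WWL24WL4W4WWL244WL4WWL24WL4W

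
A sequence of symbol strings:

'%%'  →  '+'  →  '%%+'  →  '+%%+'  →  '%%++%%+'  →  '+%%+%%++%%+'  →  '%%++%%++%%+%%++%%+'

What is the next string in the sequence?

+%%+%%++%%+%%++%%++%%+%%++%%+

From term 3 onward, concatenate the second-to-last term with the last: %%·+ = %%+, +·%%+ = +%%+, …
The next term joins +%%+%%++%%+ and %%++%%++%%+%%++%%+.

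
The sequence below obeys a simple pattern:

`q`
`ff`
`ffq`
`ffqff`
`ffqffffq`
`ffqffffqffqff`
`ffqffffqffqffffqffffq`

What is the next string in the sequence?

ffqffffqffqffffqffffqffqffffqffqff

This is a Fibonacci-style word recurrence s(k) = s(k−1)·s(k−2): e.g. ff·q = ffq.
So term 8 is ffqffffqffqffffqffffq·ffqffffqffqff.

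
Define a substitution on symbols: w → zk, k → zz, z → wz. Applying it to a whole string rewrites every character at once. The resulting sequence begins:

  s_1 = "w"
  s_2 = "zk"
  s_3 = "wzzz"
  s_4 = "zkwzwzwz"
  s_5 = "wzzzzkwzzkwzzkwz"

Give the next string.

zkwzwzwzwzzzzkwzwzzzzkwzwzzzzkwz

φ(wzzzzkwzzkwzzkwz) expands symbol-by-symbol to zk wz wz wz wz zz zk wz wz zz zk wz wz zz zk wz; joining the 16 pieces gives the next term.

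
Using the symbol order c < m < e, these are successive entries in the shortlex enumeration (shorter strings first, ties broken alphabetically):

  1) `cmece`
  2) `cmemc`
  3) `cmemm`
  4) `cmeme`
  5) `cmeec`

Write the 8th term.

Advancing 3 positions from cmeec through cmeec → cmeem → cmeee reaches term 8.

ceccc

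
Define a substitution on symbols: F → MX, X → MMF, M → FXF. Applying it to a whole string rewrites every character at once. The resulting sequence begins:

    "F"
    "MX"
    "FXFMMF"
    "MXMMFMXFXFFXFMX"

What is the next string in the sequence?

φ(MXMMFMXFXFFXFMX) expands symbol-by-symbol to FXF MMF FXF FXF MX FXF MMF MX MMF MX MX MMF MX FXF MMF; joining the 15 pieces gives the next term.

FXFMMFFXFFXFMXFXFMMFMXMMFMXMXMMFMXFXFMMF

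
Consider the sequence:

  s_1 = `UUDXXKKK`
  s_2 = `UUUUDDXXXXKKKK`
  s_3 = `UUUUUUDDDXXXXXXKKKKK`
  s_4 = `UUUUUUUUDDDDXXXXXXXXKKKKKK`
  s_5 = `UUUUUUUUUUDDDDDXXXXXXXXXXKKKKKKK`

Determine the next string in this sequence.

Each string has the form U^{2n} D^{n} X^{2n} K^{n+2} (n = 1, 2, …).
For the next term, n = 6, so the run lengths are 12, 6, 12, 8.

UUUUUUUUUUUUDDDDDDXXXXXXXXXXXXKKKKKKKK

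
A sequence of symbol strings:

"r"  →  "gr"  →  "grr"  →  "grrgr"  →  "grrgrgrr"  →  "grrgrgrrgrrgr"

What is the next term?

This is a Fibonacci-style word recurrence s(k) = s(k−1)·s(k−2): e.g. gr·r = grr.
So term 7 is grrgrgrrgrrgr·grrgrgrr.

grrgrgrrgrrgrgrrgrgrr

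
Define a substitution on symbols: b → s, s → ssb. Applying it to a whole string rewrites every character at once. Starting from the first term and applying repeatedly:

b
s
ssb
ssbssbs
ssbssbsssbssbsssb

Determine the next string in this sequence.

ssbssbsssbssbsssbssbssbsssbssbsssbssbssbs

Replace each of the 17 characters of ssbssbsssbssbsssb in place — ssb ssb s ssb ssb s ssb ssb ssb s ssb ssb s ssb ssb ssb s — and concatenate.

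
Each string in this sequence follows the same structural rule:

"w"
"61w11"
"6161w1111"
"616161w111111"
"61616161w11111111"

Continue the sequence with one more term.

Every step adds 61 to the front and 11 to the end of the previous string.
Applying this once more to 61616161w11111111:

6161616161w1111111111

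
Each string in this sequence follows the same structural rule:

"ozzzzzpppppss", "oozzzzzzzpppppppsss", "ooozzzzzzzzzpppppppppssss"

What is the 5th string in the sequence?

Reading off run lengths: o runs 1, 2, 3; z runs 5, 7, 9; p runs 5, 7, 9; s runs 2, 3, 4 — each is linear in n (n = 1, 2, …).
At n = 5 the blocks have lengths 5, 13, 13, 6.

ooooozzzzzzzzzzzzzpppppppppppppssssss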